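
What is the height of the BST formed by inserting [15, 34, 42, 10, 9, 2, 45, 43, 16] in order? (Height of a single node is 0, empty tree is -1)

Insertion order: [15, 34, 42, 10, 9, 2, 45, 43, 16]
Tree (level-order array): [15, 10, 34, 9, None, 16, 42, 2, None, None, None, None, 45, None, None, 43]
Compute height bottom-up (empty subtree = -1):
  height(2) = 1 + max(-1, -1) = 0
  height(9) = 1 + max(0, -1) = 1
  height(10) = 1 + max(1, -1) = 2
  height(16) = 1 + max(-1, -1) = 0
  height(43) = 1 + max(-1, -1) = 0
  height(45) = 1 + max(0, -1) = 1
  height(42) = 1 + max(-1, 1) = 2
  height(34) = 1 + max(0, 2) = 3
  height(15) = 1 + max(2, 3) = 4
Height = 4


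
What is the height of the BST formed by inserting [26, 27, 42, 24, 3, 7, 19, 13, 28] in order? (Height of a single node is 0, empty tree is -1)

Insertion order: [26, 27, 42, 24, 3, 7, 19, 13, 28]
Tree (level-order array): [26, 24, 27, 3, None, None, 42, None, 7, 28, None, None, 19, None, None, 13]
Compute height bottom-up (empty subtree = -1):
  height(13) = 1 + max(-1, -1) = 0
  height(19) = 1 + max(0, -1) = 1
  height(7) = 1 + max(-1, 1) = 2
  height(3) = 1 + max(-1, 2) = 3
  height(24) = 1 + max(3, -1) = 4
  height(28) = 1 + max(-1, -1) = 0
  height(42) = 1 + max(0, -1) = 1
  height(27) = 1 + max(-1, 1) = 2
  height(26) = 1 + max(4, 2) = 5
Height = 5


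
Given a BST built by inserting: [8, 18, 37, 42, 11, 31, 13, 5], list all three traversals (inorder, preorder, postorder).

Tree insertion order: [8, 18, 37, 42, 11, 31, 13, 5]
Tree (level-order array): [8, 5, 18, None, None, 11, 37, None, 13, 31, 42]
Inorder (L, root, R): [5, 8, 11, 13, 18, 31, 37, 42]
Preorder (root, L, R): [8, 5, 18, 11, 13, 37, 31, 42]
Postorder (L, R, root): [5, 13, 11, 31, 42, 37, 18, 8]


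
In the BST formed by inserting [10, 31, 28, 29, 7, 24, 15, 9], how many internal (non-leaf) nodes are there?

Tree built from: [10, 31, 28, 29, 7, 24, 15, 9]
Tree (level-order array): [10, 7, 31, None, 9, 28, None, None, None, 24, 29, 15]
Rule: An internal node has at least one child.
Per-node child counts:
  node 10: 2 child(ren)
  node 7: 1 child(ren)
  node 9: 0 child(ren)
  node 31: 1 child(ren)
  node 28: 2 child(ren)
  node 24: 1 child(ren)
  node 15: 0 child(ren)
  node 29: 0 child(ren)
Matching nodes: [10, 7, 31, 28, 24]
Count of internal (non-leaf) nodes: 5


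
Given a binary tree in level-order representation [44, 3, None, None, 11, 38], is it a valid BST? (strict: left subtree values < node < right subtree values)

Level-order array: [44, 3, None, None, 11, 38]
Validate using subtree bounds (lo, hi): at each node, require lo < value < hi,
then recurse left with hi=value and right with lo=value.
Preorder trace (stopping at first violation):
  at node 44 with bounds (-inf, +inf): OK
  at node 3 with bounds (-inf, 44): OK
  at node 11 with bounds (3, 44): OK
  at node 38 with bounds (3, 11): VIOLATION
Node 38 violates its bound: not (3 < 38 < 11).
Result: Not a valid BST


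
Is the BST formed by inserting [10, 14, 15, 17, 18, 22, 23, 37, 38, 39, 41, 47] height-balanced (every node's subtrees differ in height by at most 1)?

Tree (level-order array): [10, None, 14, None, 15, None, 17, None, 18, None, 22, None, 23, None, 37, None, 38, None, 39, None, 41, None, 47]
Definition: a tree is height-balanced if, at every node, |h(left) - h(right)| <= 1 (empty subtree has height -1).
Bottom-up per-node check:
  node 47: h_left=-1, h_right=-1, diff=0 [OK], height=0
  node 41: h_left=-1, h_right=0, diff=1 [OK], height=1
  node 39: h_left=-1, h_right=1, diff=2 [FAIL (|-1-1|=2 > 1)], height=2
  node 38: h_left=-1, h_right=2, diff=3 [FAIL (|-1-2|=3 > 1)], height=3
  node 37: h_left=-1, h_right=3, diff=4 [FAIL (|-1-3|=4 > 1)], height=4
  node 23: h_left=-1, h_right=4, diff=5 [FAIL (|-1-4|=5 > 1)], height=5
  node 22: h_left=-1, h_right=5, diff=6 [FAIL (|-1-5|=6 > 1)], height=6
  node 18: h_left=-1, h_right=6, diff=7 [FAIL (|-1-6|=7 > 1)], height=7
  node 17: h_left=-1, h_right=7, diff=8 [FAIL (|-1-7|=8 > 1)], height=8
  node 15: h_left=-1, h_right=8, diff=9 [FAIL (|-1-8|=9 > 1)], height=9
  node 14: h_left=-1, h_right=9, diff=10 [FAIL (|-1-9|=10 > 1)], height=10
  node 10: h_left=-1, h_right=10, diff=11 [FAIL (|-1-10|=11 > 1)], height=11
Node 39 violates the condition: |-1 - 1| = 2 > 1.
Result: Not balanced


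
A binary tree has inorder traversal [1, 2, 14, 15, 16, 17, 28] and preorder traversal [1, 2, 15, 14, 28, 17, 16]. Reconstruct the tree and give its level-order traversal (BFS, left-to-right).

Inorder:  [1, 2, 14, 15, 16, 17, 28]
Preorder: [1, 2, 15, 14, 28, 17, 16]
Algorithm: preorder visits root first, so consume preorder in order;
for each root, split the current inorder slice at that value into
left-subtree inorder and right-subtree inorder, then recurse.
Recursive splits:
  root=1; inorder splits into left=[], right=[2, 14, 15, 16, 17, 28]
  root=2; inorder splits into left=[], right=[14, 15, 16, 17, 28]
  root=15; inorder splits into left=[14], right=[16, 17, 28]
  root=14; inorder splits into left=[], right=[]
  root=28; inorder splits into left=[16, 17], right=[]
  root=17; inorder splits into left=[16], right=[]
  root=16; inorder splits into left=[], right=[]
Reconstructed level-order: [1, 2, 15, 14, 28, 17, 16]


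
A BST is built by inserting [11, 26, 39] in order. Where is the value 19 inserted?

Starting tree (level order): [11, None, 26, None, 39]
Insertion path: 11 -> 26
Result: insert 19 as left child of 26
Final tree (level order): [11, None, 26, 19, 39]


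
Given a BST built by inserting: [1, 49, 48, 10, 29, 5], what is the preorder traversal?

Tree insertion order: [1, 49, 48, 10, 29, 5]
Tree (level-order array): [1, None, 49, 48, None, 10, None, 5, 29]
Preorder traversal: [1, 49, 48, 10, 5, 29]


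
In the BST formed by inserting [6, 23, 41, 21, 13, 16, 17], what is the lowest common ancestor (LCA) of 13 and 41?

Tree insertion order: [6, 23, 41, 21, 13, 16, 17]
Tree (level-order array): [6, None, 23, 21, 41, 13, None, None, None, None, 16, None, 17]
In a BST, the LCA of p=13, q=41 is the first node v on the
root-to-leaf path with p <= v <= q (go left if both < v, right if both > v).
Walk from root:
  at 6: both 13 and 41 > 6, go right
  at 23: 13 <= 23 <= 41, this is the LCA
LCA = 23


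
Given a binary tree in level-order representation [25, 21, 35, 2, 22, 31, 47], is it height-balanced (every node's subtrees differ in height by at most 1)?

Tree (level-order array): [25, 21, 35, 2, 22, 31, 47]
Definition: a tree is height-balanced if, at every node, |h(left) - h(right)| <= 1 (empty subtree has height -1).
Bottom-up per-node check:
  node 2: h_left=-1, h_right=-1, diff=0 [OK], height=0
  node 22: h_left=-1, h_right=-1, diff=0 [OK], height=0
  node 21: h_left=0, h_right=0, diff=0 [OK], height=1
  node 31: h_left=-1, h_right=-1, diff=0 [OK], height=0
  node 47: h_left=-1, h_right=-1, diff=0 [OK], height=0
  node 35: h_left=0, h_right=0, diff=0 [OK], height=1
  node 25: h_left=1, h_right=1, diff=0 [OK], height=2
All nodes satisfy the balance condition.
Result: Balanced


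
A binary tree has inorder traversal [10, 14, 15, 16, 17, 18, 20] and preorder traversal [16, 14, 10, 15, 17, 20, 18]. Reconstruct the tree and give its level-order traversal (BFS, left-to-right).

Inorder:  [10, 14, 15, 16, 17, 18, 20]
Preorder: [16, 14, 10, 15, 17, 20, 18]
Algorithm: preorder visits root first, so consume preorder in order;
for each root, split the current inorder slice at that value into
left-subtree inorder and right-subtree inorder, then recurse.
Recursive splits:
  root=16; inorder splits into left=[10, 14, 15], right=[17, 18, 20]
  root=14; inorder splits into left=[10], right=[15]
  root=10; inorder splits into left=[], right=[]
  root=15; inorder splits into left=[], right=[]
  root=17; inorder splits into left=[], right=[18, 20]
  root=20; inorder splits into left=[18], right=[]
  root=18; inorder splits into left=[], right=[]
Reconstructed level-order: [16, 14, 17, 10, 15, 20, 18]


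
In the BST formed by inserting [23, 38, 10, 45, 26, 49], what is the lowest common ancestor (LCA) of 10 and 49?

Tree insertion order: [23, 38, 10, 45, 26, 49]
Tree (level-order array): [23, 10, 38, None, None, 26, 45, None, None, None, 49]
In a BST, the LCA of p=10, q=49 is the first node v on the
root-to-leaf path with p <= v <= q (go left if both < v, right if both > v).
Walk from root:
  at 23: 10 <= 23 <= 49, this is the LCA
LCA = 23


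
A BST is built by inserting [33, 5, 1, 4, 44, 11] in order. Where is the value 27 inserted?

Starting tree (level order): [33, 5, 44, 1, 11, None, None, None, 4]
Insertion path: 33 -> 5 -> 11
Result: insert 27 as right child of 11
Final tree (level order): [33, 5, 44, 1, 11, None, None, None, 4, None, 27]


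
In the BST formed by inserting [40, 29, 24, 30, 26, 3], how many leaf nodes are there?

Tree built from: [40, 29, 24, 30, 26, 3]
Tree (level-order array): [40, 29, None, 24, 30, 3, 26]
Rule: A leaf has 0 children.
Per-node child counts:
  node 40: 1 child(ren)
  node 29: 2 child(ren)
  node 24: 2 child(ren)
  node 3: 0 child(ren)
  node 26: 0 child(ren)
  node 30: 0 child(ren)
Matching nodes: [3, 26, 30]
Count of leaf nodes: 3


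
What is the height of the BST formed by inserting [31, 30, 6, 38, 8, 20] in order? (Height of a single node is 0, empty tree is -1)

Insertion order: [31, 30, 6, 38, 8, 20]
Tree (level-order array): [31, 30, 38, 6, None, None, None, None, 8, None, 20]
Compute height bottom-up (empty subtree = -1):
  height(20) = 1 + max(-1, -1) = 0
  height(8) = 1 + max(-1, 0) = 1
  height(6) = 1 + max(-1, 1) = 2
  height(30) = 1 + max(2, -1) = 3
  height(38) = 1 + max(-1, -1) = 0
  height(31) = 1 + max(3, 0) = 4
Height = 4


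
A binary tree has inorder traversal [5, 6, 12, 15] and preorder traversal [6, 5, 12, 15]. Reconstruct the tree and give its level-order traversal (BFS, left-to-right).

Inorder:  [5, 6, 12, 15]
Preorder: [6, 5, 12, 15]
Algorithm: preorder visits root first, so consume preorder in order;
for each root, split the current inorder slice at that value into
left-subtree inorder and right-subtree inorder, then recurse.
Recursive splits:
  root=6; inorder splits into left=[5], right=[12, 15]
  root=5; inorder splits into left=[], right=[]
  root=12; inorder splits into left=[], right=[15]
  root=15; inorder splits into left=[], right=[]
Reconstructed level-order: [6, 5, 12, 15]


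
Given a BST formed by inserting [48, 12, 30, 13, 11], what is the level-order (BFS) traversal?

Tree insertion order: [48, 12, 30, 13, 11]
Tree (level-order array): [48, 12, None, 11, 30, None, None, 13]
BFS from the root, enqueuing left then right child of each popped node:
  queue [48] -> pop 48, enqueue [12], visited so far: [48]
  queue [12] -> pop 12, enqueue [11, 30], visited so far: [48, 12]
  queue [11, 30] -> pop 11, enqueue [none], visited so far: [48, 12, 11]
  queue [30] -> pop 30, enqueue [13], visited so far: [48, 12, 11, 30]
  queue [13] -> pop 13, enqueue [none], visited so far: [48, 12, 11, 30, 13]
Result: [48, 12, 11, 30, 13]


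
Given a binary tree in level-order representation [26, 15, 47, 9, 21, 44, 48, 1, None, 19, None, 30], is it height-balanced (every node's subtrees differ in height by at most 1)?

Tree (level-order array): [26, 15, 47, 9, 21, 44, 48, 1, None, 19, None, 30]
Definition: a tree is height-balanced if, at every node, |h(left) - h(right)| <= 1 (empty subtree has height -1).
Bottom-up per-node check:
  node 1: h_left=-1, h_right=-1, diff=0 [OK], height=0
  node 9: h_left=0, h_right=-1, diff=1 [OK], height=1
  node 19: h_left=-1, h_right=-1, diff=0 [OK], height=0
  node 21: h_left=0, h_right=-1, diff=1 [OK], height=1
  node 15: h_left=1, h_right=1, diff=0 [OK], height=2
  node 30: h_left=-1, h_right=-1, diff=0 [OK], height=0
  node 44: h_left=0, h_right=-1, diff=1 [OK], height=1
  node 48: h_left=-1, h_right=-1, diff=0 [OK], height=0
  node 47: h_left=1, h_right=0, diff=1 [OK], height=2
  node 26: h_left=2, h_right=2, diff=0 [OK], height=3
All nodes satisfy the balance condition.
Result: Balanced


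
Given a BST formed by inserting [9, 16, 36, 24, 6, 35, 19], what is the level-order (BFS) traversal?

Tree insertion order: [9, 16, 36, 24, 6, 35, 19]
Tree (level-order array): [9, 6, 16, None, None, None, 36, 24, None, 19, 35]
BFS from the root, enqueuing left then right child of each popped node:
  queue [9] -> pop 9, enqueue [6, 16], visited so far: [9]
  queue [6, 16] -> pop 6, enqueue [none], visited so far: [9, 6]
  queue [16] -> pop 16, enqueue [36], visited so far: [9, 6, 16]
  queue [36] -> pop 36, enqueue [24], visited so far: [9, 6, 16, 36]
  queue [24] -> pop 24, enqueue [19, 35], visited so far: [9, 6, 16, 36, 24]
  queue [19, 35] -> pop 19, enqueue [none], visited so far: [9, 6, 16, 36, 24, 19]
  queue [35] -> pop 35, enqueue [none], visited so far: [9, 6, 16, 36, 24, 19, 35]
Result: [9, 6, 16, 36, 24, 19, 35]


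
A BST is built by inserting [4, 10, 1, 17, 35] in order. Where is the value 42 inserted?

Starting tree (level order): [4, 1, 10, None, None, None, 17, None, 35]
Insertion path: 4 -> 10 -> 17 -> 35
Result: insert 42 as right child of 35
Final tree (level order): [4, 1, 10, None, None, None, 17, None, 35, None, 42]


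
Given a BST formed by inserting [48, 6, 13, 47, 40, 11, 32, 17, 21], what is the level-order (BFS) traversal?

Tree insertion order: [48, 6, 13, 47, 40, 11, 32, 17, 21]
Tree (level-order array): [48, 6, None, None, 13, 11, 47, None, None, 40, None, 32, None, 17, None, None, 21]
BFS from the root, enqueuing left then right child of each popped node:
  queue [48] -> pop 48, enqueue [6], visited so far: [48]
  queue [6] -> pop 6, enqueue [13], visited so far: [48, 6]
  queue [13] -> pop 13, enqueue [11, 47], visited so far: [48, 6, 13]
  queue [11, 47] -> pop 11, enqueue [none], visited so far: [48, 6, 13, 11]
  queue [47] -> pop 47, enqueue [40], visited so far: [48, 6, 13, 11, 47]
  queue [40] -> pop 40, enqueue [32], visited so far: [48, 6, 13, 11, 47, 40]
  queue [32] -> pop 32, enqueue [17], visited so far: [48, 6, 13, 11, 47, 40, 32]
  queue [17] -> pop 17, enqueue [21], visited so far: [48, 6, 13, 11, 47, 40, 32, 17]
  queue [21] -> pop 21, enqueue [none], visited so far: [48, 6, 13, 11, 47, 40, 32, 17, 21]
Result: [48, 6, 13, 11, 47, 40, 32, 17, 21]


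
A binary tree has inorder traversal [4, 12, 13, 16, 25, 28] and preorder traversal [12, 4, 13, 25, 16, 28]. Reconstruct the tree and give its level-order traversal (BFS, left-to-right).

Inorder:  [4, 12, 13, 16, 25, 28]
Preorder: [12, 4, 13, 25, 16, 28]
Algorithm: preorder visits root first, so consume preorder in order;
for each root, split the current inorder slice at that value into
left-subtree inorder and right-subtree inorder, then recurse.
Recursive splits:
  root=12; inorder splits into left=[4], right=[13, 16, 25, 28]
  root=4; inorder splits into left=[], right=[]
  root=13; inorder splits into left=[], right=[16, 25, 28]
  root=25; inorder splits into left=[16], right=[28]
  root=16; inorder splits into left=[], right=[]
  root=28; inorder splits into left=[], right=[]
Reconstructed level-order: [12, 4, 13, 25, 16, 28]


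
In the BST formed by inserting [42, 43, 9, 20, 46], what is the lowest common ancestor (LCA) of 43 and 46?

Tree insertion order: [42, 43, 9, 20, 46]
Tree (level-order array): [42, 9, 43, None, 20, None, 46]
In a BST, the LCA of p=43, q=46 is the first node v on the
root-to-leaf path with p <= v <= q (go left if both < v, right if both > v).
Walk from root:
  at 42: both 43 and 46 > 42, go right
  at 43: 43 <= 43 <= 46, this is the LCA
LCA = 43


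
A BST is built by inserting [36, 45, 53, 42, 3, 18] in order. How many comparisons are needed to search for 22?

Search path for 22: 36 -> 3 -> 18
Found: False
Comparisons: 3


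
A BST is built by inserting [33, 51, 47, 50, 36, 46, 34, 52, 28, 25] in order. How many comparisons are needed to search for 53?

Search path for 53: 33 -> 51 -> 52
Found: False
Comparisons: 3


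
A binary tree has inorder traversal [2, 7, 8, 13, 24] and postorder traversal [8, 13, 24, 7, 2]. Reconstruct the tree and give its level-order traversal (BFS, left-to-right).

Inorder:   [2, 7, 8, 13, 24]
Postorder: [8, 13, 24, 7, 2]
Algorithm: postorder visits root last, so walk postorder right-to-left;
each value is the root of the current inorder slice — split it at that
value, recurse on the right subtree first, then the left.
Recursive splits:
  root=2; inorder splits into left=[], right=[7, 8, 13, 24]
  root=7; inorder splits into left=[], right=[8, 13, 24]
  root=24; inorder splits into left=[8, 13], right=[]
  root=13; inorder splits into left=[8], right=[]
  root=8; inorder splits into left=[], right=[]
Reconstructed level-order: [2, 7, 24, 13, 8]


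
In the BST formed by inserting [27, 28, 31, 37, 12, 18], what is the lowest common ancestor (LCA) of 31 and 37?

Tree insertion order: [27, 28, 31, 37, 12, 18]
Tree (level-order array): [27, 12, 28, None, 18, None, 31, None, None, None, 37]
In a BST, the LCA of p=31, q=37 is the first node v on the
root-to-leaf path with p <= v <= q (go left if both < v, right if both > v).
Walk from root:
  at 27: both 31 and 37 > 27, go right
  at 28: both 31 and 37 > 28, go right
  at 31: 31 <= 31 <= 37, this is the LCA
LCA = 31


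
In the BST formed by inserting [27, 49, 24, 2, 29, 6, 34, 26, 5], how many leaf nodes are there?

Tree built from: [27, 49, 24, 2, 29, 6, 34, 26, 5]
Tree (level-order array): [27, 24, 49, 2, 26, 29, None, None, 6, None, None, None, 34, 5]
Rule: A leaf has 0 children.
Per-node child counts:
  node 27: 2 child(ren)
  node 24: 2 child(ren)
  node 2: 1 child(ren)
  node 6: 1 child(ren)
  node 5: 0 child(ren)
  node 26: 0 child(ren)
  node 49: 1 child(ren)
  node 29: 1 child(ren)
  node 34: 0 child(ren)
Matching nodes: [5, 26, 34]
Count of leaf nodes: 3


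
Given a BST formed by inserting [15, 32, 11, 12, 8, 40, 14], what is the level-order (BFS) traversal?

Tree insertion order: [15, 32, 11, 12, 8, 40, 14]
Tree (level-order array): [15, 11, 32, 8, 12, None, 40, None, None, None, 14]
BFS from the root, enqueuing left then right child of each popped node:
  queue [15] -> pop 15, enqueue [11, 32], visited so far: [15]
  queue [11, 32] -> pop 11, enqueue [8, 12], visited so far: [15, 11]
  queue [32, 8, 12] -> pop 32, enqueue [40], visited so far: [15, 11, 32]
  queue [8, 12, 40] -> pop 8, enqueue [none], visited so far: [15, 11, 32, 8]
  queue [12, 40] -> pop 12, enqueue [14], visited so far: [15, 11, 32, 8, 12]
  queue [40, 14] -> pop 40, enqueue [none], visited so far: [15, 11, 32, 8, 12, 40]
  queue [14] -> pop 14, enqueue [none], visited so far: [15, 11, 32, 8, 12, 40, 14]
Result: [15, 11, 32, 8, 12, 40, 14]


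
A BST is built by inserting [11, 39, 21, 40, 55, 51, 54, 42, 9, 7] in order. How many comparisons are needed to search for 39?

Search path for 39: 11 -> 39
Found: True
Comparisons: 2


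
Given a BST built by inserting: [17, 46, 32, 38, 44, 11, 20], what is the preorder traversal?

Tree insertion order: [17, 46, 32, 38, 44, 11, 20]
Tree (level-order array): [17, 11, 46, None, None, 32, None, 20, 38, None, None, None, 44]
Preorder traversal: [17, 11, 46, 32, 20, 38, 44]


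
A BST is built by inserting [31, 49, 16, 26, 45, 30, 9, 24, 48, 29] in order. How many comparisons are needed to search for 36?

Search path for 36: 31 -> 49 -> 45
Found: False
Comparisons: 3


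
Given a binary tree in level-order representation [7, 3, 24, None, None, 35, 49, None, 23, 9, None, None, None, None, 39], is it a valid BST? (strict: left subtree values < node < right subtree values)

Level-order array: [7, 3, 24, None, None, 35, 49, None, 23, 9, None, None, None, None, 39]
Validate using subtree bounds (lo, hi): at each node, require lo < value < hi,
then recurse left with hi=value and right with lo=value.
Preorder trace (stopping at first violation):
  at node 7 with bounds (-inf, +inf): OK
  at node 3 with bounds (-inf, 7): OK
  at node 24 with bounds (7, +inf): OK
  at node 35 with bounds (7, 24): VIOLATION
Node 35 violates its bound: not (7 < 35 < 24).
Result: Not a valid BST


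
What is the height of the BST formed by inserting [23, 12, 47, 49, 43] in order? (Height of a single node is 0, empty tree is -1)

Insertion order: [23, 12, 47, 49, 43]
Tree (level-order array): [23, 12, 47, None, None, 43, 49]
Compute height bottom-up (empty subtree = -1):
  height(12) = 1 + max(-1, -1) = 0
  height(43) = 1 + max(-1, -1) = 0
  height(49) = 1 + max(-1, -1) = 0
  height(47) = 1 + max(0, 0) = 1
  height(23) = 1 + max(0, 1) = 2
Height = 2


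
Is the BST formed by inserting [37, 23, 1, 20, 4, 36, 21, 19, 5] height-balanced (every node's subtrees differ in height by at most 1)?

Tree (level-order array): [37, 23, None, 1, 36, None, 20, None, None, 4, 21, None, 19, None, None, 5]
Definition: a tree is height-balanced if, at every node, |h(left) - h(right)| <= 1 (empty subtree has height -1).
Bottom-up per-node check:
  node 5: h_left=-1, h_right=-1, diff=0 [OK], height=0
  node 19: h_left=0, h_right=-1, diff=1 [OK], height=1
  node 4: h_left=-1, h_right=1, diff=2 [FAIL (|-1-1|=2 > 1)], height=2
  node 21: h_left=-1, h_right=-1, diff=0 [OK], height=0
  node 20: h_left=2, h_right=0, diff=2 [FAIL (|2-0|=2 > 1)], height=3
  node 1: h_left=-1, h_right=3, diff=4 [FAIL (|-1-3|=4 > 1)], height=4
  node 36: h_left=-1, h_right=-1, diff=0 [OK], height=0
  node 23: h_left=4, h_right=0, diff=4 [FAIL (|4-0|=4 > 1)], height=5
  node 37: h_left=5, h_right=-1, diff=6 [FAIL (|5--1|=6 > 1)], height=6
Node 4 violates the condition: |-1 - 1| = 2 > 1.
Result: Not balanced


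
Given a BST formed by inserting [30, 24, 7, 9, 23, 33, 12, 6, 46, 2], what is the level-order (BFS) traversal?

Tree insertion order: [30, 24, 7, 9, 23, 33, 12, 6, 46, 2]
Tree (level-order array): [30, 24, 33, 7, None, None, 46, 6, 9, None, None, 2, None, None, 23, None, None, 12]
BFS from the root, enqueuing left then right child of each popped node:
  queue [30] -> pop 30, enqueue [24, 33], visited so far: [30]
  queue [24, 33] -> pop 24, enqueue [7], visited so far: [30, 24]
  queue [33, 7] -> pop 33, enqueue [46], visited so far: [30, 24, 33]
  queue [7, 46] -> pop 7, enqueue [6, 9], visited so far: [30, 24, 33, 7]
  queue [46, 6, 9] -> pop 46, enqueue [none], visited so far: [30, 24, 33, 7, 46]
  queue [6, 9] -> pop 6, enqueue [2], visited so far: [30, 24, 33, 7, 46, 6]
  queue [9, 2] -> pop 9, enqueue [23], visited so far: [30, 24, 33, 7, 46, 6, 9]
  queue [2, 23] -> pop 2, enqueue [none], visited so far: [30, 24, 33, 7, 46, 6, 9, 2]
  queue [23] -> pop 23, enqueue [12], visited so far: [30, 24, 33, 7, 46, 6, 9, 2, 23]
  queue [12] -> pop 12, enqueue [none], visited so far: [30, 24, 33, 7, 46, 6, 9, 2, 23, 12]
Result: [30, 24, 33, 7, 46, 6, 9, 2, 23, 12]


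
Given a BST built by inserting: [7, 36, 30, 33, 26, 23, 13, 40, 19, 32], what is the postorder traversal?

Tree insertion order: [7, 36, 30, 33, 26, 23, 13, 40, 19, 32]
Tree (level-order array): [7, None, 36, 30, 40, 26, 33, None, None, 23, None, 32, None, 13, None, None, None, None, 19]
Postorder traversal: [19, 13, 23, 26, 32, 33, 30, 40, 36, 7]


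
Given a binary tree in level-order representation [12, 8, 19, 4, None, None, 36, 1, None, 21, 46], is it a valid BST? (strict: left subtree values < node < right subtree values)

Level-order array: [12, 8, 19, 4, None, None, 36, 1, None, 21, 46]
Validate using subtree bounds (lo, hi): at each node, require lo < value < hi,
then recurse left with hi=value and right with lo=value.
Preorder trace (stopping at first violation):
  at node 12 with bounds (-inf, +inf): OK
  at node 8 with bounds (-inf, 12): OK
  at node 4 with bounds (-inf, 8): OK
  at node 1 with bounds (-inf, 4): OK
  at node 19 with bounds (12, +inf): OK
  at node 36 with bounds (19, +inf): OK
  at node 21 with bounds (19, 36): OK
  at node 46 with bounds (36, +inf): OK
No violation found at any node.
Result: Valid BST


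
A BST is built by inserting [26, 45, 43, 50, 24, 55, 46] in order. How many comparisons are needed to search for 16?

Search path for 16: 26 -> 24
Found: False
Comparisons: 2


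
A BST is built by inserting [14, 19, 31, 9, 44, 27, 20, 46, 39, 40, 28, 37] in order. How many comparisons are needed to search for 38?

Search path for 38: 14 -> 19 -> 31 -> 44 -> 39 -> 37
Found: False
Comparisons: 6


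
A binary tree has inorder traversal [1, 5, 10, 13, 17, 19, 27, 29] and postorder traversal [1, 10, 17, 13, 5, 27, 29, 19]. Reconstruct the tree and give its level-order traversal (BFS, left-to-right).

Inorder:   [1, 5, 10, 13, 17, 19, 27, 29]
Postorder: [1, 10, 17, 13, 5, 27, 29, 19]
Algorithm: postorder visits root last, so walk postorder right-to-left;
each value is the root of the current inorder slice — split it at that
value, recurse on the right subtree first, then the left.
Recursive splits:
  root=19; inorder splits into left=[1, 5, 10, 13, 17], right=[27, 29]
  root=29; inorder splits into left=[27], right=[]
  root=27; inorder splits into left=[], right=[]
  root=5; inorder splits into left=[1], right=[10, 13, 17]
  root=13; inorder splits into left=[10], right=[17]
  root=17; inorder splits into left=[], right=[]
  root=10; inorder splits into left=[], right=[]
  root=1; inorder splits into left=[], right=[]
Reconstructed level-order: [19, 5, 29, 1, 13, 27, 10, 17]


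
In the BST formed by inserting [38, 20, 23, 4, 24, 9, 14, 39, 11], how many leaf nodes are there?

Tree built from: [38, 20, 23, 4, 24, 9, 14, 39, 11]
Tree (level-order array): [38, 20, 39, 4, 23, None, None, None, 9, None, 24, None, 14, None, None, 11]
Rule: A leaf has 0 children.
Per-node child counts:
  node 38: 2 child(ren)
  node 20: 2 child(ren)
  node 4: 1 child(ren)
  node 9: 1 child(ren)
  node 14: 1 child(ren)
  node 11: 0 child(ren)
  node 23: 1 child(ren)
  node 24: 0 child(ren)
  node 39: 0 child(ren)
Matching nodes: [11, 24, 39]
Count of leaf nodes: 3


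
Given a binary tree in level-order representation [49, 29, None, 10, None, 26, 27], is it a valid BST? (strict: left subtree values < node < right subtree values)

Level-order array: [49, 29, None, 10, None, 26, 27]
Validate using subtree bounds (lo, hi): at each node, require lo < value < hi,
then recurse left with hi=value and right with lo=value.
Preorder trace (stopping at first violation):
  at node 49 with bounds (-inf, +inf): OK
  at node 29 with bounds (-inf, 49): OK
  at node 10 with bounds (-inf, 29): OK
  at node 26 with bounds (-inf, 10): VIOLATION
Node 26 violates its bound: not (-inf < 26 < 10).
Result: Not a valid BST


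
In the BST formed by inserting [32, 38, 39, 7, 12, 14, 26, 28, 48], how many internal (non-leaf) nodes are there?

Tree built from: [32, 38, 39, 7, 12, 14, 26, 28, 48]
Tree (level-order array): [32, 7, 38, None, 12, None, 39, None, 14, None, 48, None, 26, None, None, None, 28]
Rule: An internal node has at least one child.
Per-node child counts:
  node 32: 2 child(ren)
  node 7: 1 child(ren)
  node 12: 1 child(ren)
  node 14: 1 child(ren)
  node 26: 1 child(ren)
  node 28: 0 child(ren)
  node 38: 1 child(ren)
  node 39: 1 child(ren)
  node 48: 0 child(ren)
Matching nodes: [32, 7, 12, 14, 26, 38, 39]
Count of internal (non-leaf) nodes: 7


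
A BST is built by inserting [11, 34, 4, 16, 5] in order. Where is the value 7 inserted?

Starting tree (level order): [11, 4, 34, None, 5, 16]
Insertion path: 11 -> 4 -> 5
Result: insert 7 as right child of 5
Final tree (level order): [11, 4, 34, None, 5, 16, None, None, 7]


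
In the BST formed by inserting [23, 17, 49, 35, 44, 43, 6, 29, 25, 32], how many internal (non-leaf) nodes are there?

Tree built from: [23, 17, 49, 35, 44, 43, 6, 29, 25, 32]
Tree (level-order array): [23, 17, 49, 6, None, 35, None, None, None, 29, 44, 25, 32, 43]
Rule: An internal node has at least one child.
Per-node child counts:
  node 23: 2 child(ren)
  node 17: 1 child(ren)
  node 6: 0 child(ren)
  node 49: 1 child(ren)
  node 35: 2 child(ren)
  node 29: 2 child(ren)
  node 25: 0 child(ren)
  node 32: 0 child(ren)
  node 44: 1 child(ren)
  node 43: 0 child(ren)
Matching nodes: [23, 17, 49, 35, 29, 44]
Count of internal (non-leaf) nodes: 6


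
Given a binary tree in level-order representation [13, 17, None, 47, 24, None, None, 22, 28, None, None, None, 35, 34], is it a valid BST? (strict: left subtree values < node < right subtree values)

Level-order array: [13, 17, None, 47, 24, None, None, 22, 28, None, None, None, 35, 34]
Validate using subtree bounds (lo, hi): at each node, require lo < value < hi,
then recurse left with hi=value and right with lo=value.
Preorder trace (stopping at first violation):
  at node 13 with bounds (-inf, +inf): OK
  at node 17 with bounds (-inf, 13): VIOLATION
Node 17 violates its bound: not (-inf < 17 < 13).
Result: Not a valid BST


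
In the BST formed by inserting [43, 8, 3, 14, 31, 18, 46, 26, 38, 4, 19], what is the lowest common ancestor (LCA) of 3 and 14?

Tree insertion order: [43, 8, 3, 14, 31, 18, 46, 26, 38, 4, 19]
Tree (level-order array): [43, 8, 46, 3, 14, None, None, None, 4, None, 31, None, None, 18, 38, None, 26, None, None, 19]
In a BST, the LCA of p=3, q=14 is the first node v on the
root-to-leaf path with p <= v <= q (go left if both < v, right if both > v).
Walk from root:
  at 43: both 3 and 14 < 43, go left
  at 8: 3 <= 8 <= 14, this is the LCA
LCA = 8


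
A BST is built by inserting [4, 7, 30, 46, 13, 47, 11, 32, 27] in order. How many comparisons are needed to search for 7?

Search path for 7: 4 -> 7
Found: True
Comparisons: 2


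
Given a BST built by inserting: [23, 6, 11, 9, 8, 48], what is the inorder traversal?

Tree insertion order: [23, 6, 11, 9, 8, 48]
Tree (level-order array): [23, 6, 48, None, 11, None, None, 9, None, 8]
Inorder traversal: [6, 8, 9, 11, 23, 48]


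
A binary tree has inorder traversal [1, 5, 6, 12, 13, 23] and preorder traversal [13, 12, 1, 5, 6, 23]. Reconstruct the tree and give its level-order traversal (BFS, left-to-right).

Inorder:  [1, 5, 6, 12, 13, 23]
Preorder: [13, 12, 1, 5, 6, 23]
Algorithm: preorder visits root first, so consume preorder in order;
for each root, split the current inorder slice at that value into
left-subtree inorder and right-subtree inorder, then recurse.
Recursive splits:
  root=13; inorder splits into left=[1, 5, 6, 12], right=[23]
  root=12; inorder splits into left=[1, 5, 6], right=[]
  root=1; inorder splits into left=[], right=[5, 6]
  root=5; inorder splits into left=[], right=[6]
  root=6; inorder splits into left=[], right=[]
  root=23; inorder splits into left=[], right=[]
Reconstructed level-order: [13, 12, 23, 1, 5, 6]


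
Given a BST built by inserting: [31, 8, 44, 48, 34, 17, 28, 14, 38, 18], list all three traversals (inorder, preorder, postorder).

Tree insertion order: [31, 8, 44, 48, 34, 17, 28, 14, 38, 18]
Tree (level-order array): [31, 8, 44, None, 17, 34, 48, 14, 28, None, 38, None, None, None, None, 18]
Inorder (L, root, R): [8, 14, 17, 18, 28, 31, 34, 38, 44, 48]
Preorder (root, L, R): [31, 8, 17, 14, 28, 18, 44, 34, 38, 48]
Postorder (L, R, root): [14, 18, 28, 17, 8, 38, 34, 48, 44, 31]


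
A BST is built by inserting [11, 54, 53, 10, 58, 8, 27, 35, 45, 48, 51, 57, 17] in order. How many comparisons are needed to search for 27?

Search path for 27: 11 -> 54 -> 53 -> 27
Found: True
Comparisons: 4


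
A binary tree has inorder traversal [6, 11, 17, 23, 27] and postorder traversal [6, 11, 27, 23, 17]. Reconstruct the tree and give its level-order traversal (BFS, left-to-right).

Inorder:   [6, 11, 17, 23, 27]
Postorder: [6, 11, 27, 23, 17]
Algorithm: postorder visits root last, so walk postorder right-to-left;
each value is the root of the current inorder slice — split it at that
value, recurse on the right subtree first, then the left.
Recursive splits:
  root=17; inorder splits into left=[6, 11], right=[23, 27]
  root=23; inorder splits into left=[], right=[27]
  root=27; inorder splits into left=[], right=[]
  root=11; inorder splits into left=[6], right=[]
  root=6; inorder splits into left=[], right=[]
Reconstructed level-order: [17, 11, 23, 6, 27]


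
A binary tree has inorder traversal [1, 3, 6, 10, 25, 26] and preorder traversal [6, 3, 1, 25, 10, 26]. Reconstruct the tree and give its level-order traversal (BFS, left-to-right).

Inorder:  [1, 3, 6, 10, 25, 26]
Preorder: [6, 3, 1, 25, 10, 26]
Algorithm: preorder visits root first, so consume preorder in order;
for each root, split the current inorder slice at that value into
left-subtree inorder and right-subtree inorder, then recurse.
Recursive splits:
  root=6; inorder splits into left=[1, 3], right=[10, 25, 26]
  root=3; inorder splits into left=[1], right=[]
  root=1; inorder splits into left=[], right=[]
  root=25; inorder splits into left=[10], right=[26]
  root=10; inorder splits into left=[], right=[]
  root=26; inorder splits into left=[], right=[]
Reconstructed level-order: [6, 3, 25, 1, 10, 26]


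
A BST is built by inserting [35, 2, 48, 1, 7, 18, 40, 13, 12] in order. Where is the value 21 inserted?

Starting tree (level order): [35, 2, 48, 1, 7, 40, None, None, None, None, 18, None, None, 13, None, 12]
Insertion path: 35 -> 2 -> 7 -> 18
Result: insert 21 as right child of 18
Final tree (level order): [35, 2, 48, 1, 7, 40, None, None, None, None, 18, None, None, 13, 21, 12]


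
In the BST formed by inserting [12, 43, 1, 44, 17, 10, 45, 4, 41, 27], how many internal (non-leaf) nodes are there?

Tree built from: [12, 43, 1, 44, 17, 10, 45, 4, 41, 27]
Tree (level-order array): [12, 1, 43, None, 10, 17, 44, 4, None, None, 41, None, 45, None, None, 27]
Rule: An internal node has at least one child.
Per-node child counts:
  node 12: 2 child(ren)
  node 1: 1 child(ren)
  node 10: 1 child(ren)
  node 4: 0 child(ren)
  node 43: 2 child(ren)
  node 17: 1 child(ren)
  node 41: 1 child(ren)
  node 27: 0 child(ren)
  node 44: 1 child(ren)
  node 45: 0 child(ren)
Matching nodes: [12, 1, 10, 43, 17, 41, 44]
Count of internal (non-leaf) nodes: 7


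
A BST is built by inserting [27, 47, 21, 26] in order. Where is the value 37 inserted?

Starting tree (level order): [27, 21, 47, None, 26]
Insertion path: 27 -> 47
Result: insert 37 as left child of 47
Final tree (level order): [27, 21, 47, None, 26, 37]


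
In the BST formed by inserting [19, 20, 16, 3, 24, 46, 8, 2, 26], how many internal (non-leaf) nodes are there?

Tree built from: [19, 20, 16, 3, 24, 46, 8, 2, 26]
Tree (level-order array): [19, 16, 20, 3, None, None, 24, 2, 8, None, 46, None, None, None, None, 26]
Rule: An internal node has at least one child.
Per-node child counts:
  node 19: 2 child(ren)
  node 16: 1 child(ren)
  node 3: 2 child(ren)
  node 2: 0 child(ren)
  node 8: 0 child(ren)
  node 20: 1 child(ren)
  node 24: 1 child(ren)
  node 46: 1 child(ren)
  node 26: 0 child(ren)
Matching nodes: [19, 16, 3, 20, 24, 46]
Count of internal (non-leaf) nodes: 6


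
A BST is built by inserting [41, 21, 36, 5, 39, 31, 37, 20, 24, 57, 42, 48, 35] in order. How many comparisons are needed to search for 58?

Search path for 58: 41 -> 57
Found: False
Comparisons: 2


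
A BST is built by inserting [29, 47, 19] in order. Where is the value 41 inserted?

Starting tree (level order): [29, 19, 47]
Insertion path: 29 -> 47
Result: insert 41 as left child of 47
Final tree (level order): [29, 19, 47, None, None, 41]


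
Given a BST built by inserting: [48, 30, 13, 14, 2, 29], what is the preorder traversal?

Tree insertion order: [48, 30, 13, 14, 2, 29]
Tree (level-order array): [48, 30, None, 13, None, 2, 14, None, None, None, 29]
Preorder traversal: [48, 30, 13, 2, 14, 29]


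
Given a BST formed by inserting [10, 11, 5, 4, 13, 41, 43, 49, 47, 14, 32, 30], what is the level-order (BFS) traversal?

Tree insertion order: [10, 11, 5, 4, 13, 41, 43, 49, 47, 14, 32, 30]
Tree (level-order array): [10, 5, 11, 4, None, None, 13, None, None, None, 41, 14, 43, None, 32, None, 49, 30, None, 47]
BFS from the root, enqueuing left then right child of each popped node:
  queue [10] -> pop 10, enqueue [5, 11], visited so far: [10]
  queue [5, 11] -> pop 5, enqueue [4], visited so far: [10, 5]
  queue [11, 4] -> pop 11, enqueue [13], visited so far: [10, 5, 11]
  queue [4, 13] -> pop 4, enqueue [none], visited so far: [10, 5, 11, 4]
  queue [13] -> pop 13, enqueue [41], visited so far: [10, 5, 11, 4, 13]
  queue [41] -> pop 41, enqueue [14, 43], visited so far: [10, 5, 11, 4, 13, 41]
  queue [14, 43] -> pop 14, enqueue [32], visited so far: [10, 5, 11, 4, 13, 41, 14]
  queue [43, 32] -> pop 43, enqueue [49], visited so far: [10, 5, 11, 4, 13, 41, 14, 43]
  queue [32, 49] -> pop 32, enqueue [30], visited so far: [10, 5, 11, 4, 13, 41, 14, 43, 32]
  queue [49, 30] -> pop 49, enqueue [47], visited so far: [10, 5, 11, 4, 13, 41, 14, 43, 32, 49]
  queue [30, 47] -> pop 30, enqueue [none], visited so far: [10, 5, 11, 4, 13, 41, 14, 43, 32, 49, 30]
  queue [47] -> pop 47, enqueue [none], visited so far: [10, 5, 11, 4, 13, 41, 14, 43, 32, 49, 30, 47]
Result: [10, 5, 11, 4, 13, 41, 14, 43, 32, 49, 30, 47]


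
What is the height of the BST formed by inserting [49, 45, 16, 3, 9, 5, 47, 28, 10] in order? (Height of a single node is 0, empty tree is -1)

Insertion order: [49, 45, 16, 3, 9, 5, 47, 28, 10]
Tree (level-order array): [49, 45, None, 16, 47, 3, 28, None, None, None, 9, None, None, 5, 10]
Compute height bottom-up (empty subtree = -1):
  height(5) = 1 + max(-1, -1) = 0
  height(10) = 1 + max(-1, -1) = 0
  height(9) = 1 + max(0, 0) = 1
  height(3) = 1 + max(-1, 1) = 2
  height(28) = 1 + max(-1, -1) = 0
  height(16) = 1 + max(2, 0) = 3
  height(47) = 1 + max(-1, -1) = 0
  height(45) = 1 + max(3, 0) = 4
  height(49) = 1 + max(4, -1) = 5
Height = 5


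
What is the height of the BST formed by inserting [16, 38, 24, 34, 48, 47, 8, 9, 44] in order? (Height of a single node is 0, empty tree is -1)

Insertion order: [16, 38, 24, 34, 48, 47, 8, 9, 44]
Tree (level-order array): [16, 8, 38, None, 9, 24, 48, None, None, None, 34, 47, None, None, None, 44]
Compute height bottom-up (empty subtree = -1):
  height(9) = 1 + max(-1, -1) = 0
  height(8) = 1 + max(-1, 0) = 1
  height(34) = 1 + max(-1, -1) = 0
  height(24) = 1 + max(-1, 0) = 1
  height(44) = 1 + max(-1, -1) = 0
  height(47) = 1 + max(0, -1) = 1
  height(48) = 1 + max(1, -1) = 2
  height(38) = 1 + max(1, 2) = 3
  height(16) = 1 + max(1, 3) = 4
Height = 4


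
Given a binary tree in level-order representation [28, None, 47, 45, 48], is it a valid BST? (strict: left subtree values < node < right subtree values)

Level-order array: [28, None, 47, 45, 48]
Validate using subtree bounds (lo, hi): at each node, require lo < value < hi,
then recurse left with hi=value and right with lo=value.
Preorder trace (stopping at first violation):
  at node 28 with bounds (-inf, +inf): OK
  at node 47 with bounds (28, +inf): OK
  at node 45 with bounds (28, 47): OK
  at node 48 with bounds (47, +inf): OK
No violation found at any node.
Result: Valid BST


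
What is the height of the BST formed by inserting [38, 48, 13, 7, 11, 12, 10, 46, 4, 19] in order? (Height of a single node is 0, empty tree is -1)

Insertion order: [38, 48, 13, 7, 11, 12, 10, 46, 4, 19]
Tree (level-order array): [38, 13, 48, 7, 19, 46, None, 4, 11, None, None, None, None, None, None, 10, 12]
Compute height bottom-up (empty subtree = -1):
  height(4) = 1 + max(-1, -1) = 0
  height(10) = 1 + max(-1, -1) = 0
  height(12) = 1 + max(-1, -1) = 0
  height(11) = 1 + max(0, 0) = 1
  height(7) = 1 + max(0, 1) = 2
  height(19) = 1 + max(-1, -1) = 0
  height(13) = 1 + max(2, 0) = 3
  height(46) = 1 + max(-1, -1) = 0
  height(48) = 1 + max(0, -1) = 1
  height(38) = 1 + max(3, 1) = 4
Height = 4


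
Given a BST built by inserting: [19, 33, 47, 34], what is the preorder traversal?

Tree insertion order: [19, 33, 47, 34]
Tree (level-order array): [19, None, 33, None, 47, 34]
Preorder traversal: [19, 33, 47, 34]


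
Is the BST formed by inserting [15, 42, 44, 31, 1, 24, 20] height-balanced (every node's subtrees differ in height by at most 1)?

Tree (level-order array): [15, 1, 42, None, None, 31, 44, 24, None, None, None, 20]
Definition: a tree is height-balanced if, at every node, |h(left) - h(right)| <= 1 (empty subtree has height -1).
Bottom-up per-node check:
  node 1: h_left=-1, h_right=-1, diff=0 [OK], height=0
  node 20: h_left=-1, h_right=-1, diff=0 [OK], height=0
  node 24: h_left=0, h_right=-1, diff=1 [OK], height=1
  node 31: h_left=1, h_right=-1, diff=2 [FAIL (|1--1|=2 > 1)], height=2
  node 44: h_left=-1, h_right=-1, diff=0 [OK], height=0
  node 42: h_left=2, h_right=0, diff=2 [FAIL (|2-0|=2 > 1)], height=3
  node 15: h_left=0, h_right=3, diff=3 [FAIL (|0-3|=3 > 1)], height=4
Node 31 violates the condition: |1 - -1| = 2 > 1.
Result: Not balanced
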